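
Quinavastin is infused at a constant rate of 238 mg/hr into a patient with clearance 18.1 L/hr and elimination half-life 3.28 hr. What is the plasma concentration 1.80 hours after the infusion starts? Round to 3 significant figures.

Css = rate / CL = 238 / 18.1 = 13.15 µg/mL
k = ln 2 / 3.28 = 0.2113 hr⁻¹
C(t) = Css (1 − e^(−kt)) = 13.15 × (1 − e^(−0.3804)) = 13.15 × 0.3164 ≈ 4.16 µg/mL

4.16 µg/mL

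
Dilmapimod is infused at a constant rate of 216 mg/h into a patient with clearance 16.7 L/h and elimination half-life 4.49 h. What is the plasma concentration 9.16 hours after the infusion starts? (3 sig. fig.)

Css = rate / CL = 216 / 16.7 = 12.93 mg/L
k = ln 2 / 4.49 = 0.1544 h⁻¹
C(t) = Css (1 − e^(−kt)) = 12.93 × (1 − e^(−1.414)) = 12.93 × 0.7569 ≈ 9.79 mg/L

9.79 mg/L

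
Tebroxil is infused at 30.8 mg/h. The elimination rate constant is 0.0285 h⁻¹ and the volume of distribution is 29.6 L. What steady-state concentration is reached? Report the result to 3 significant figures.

CL = k · V = 0.0285 × 29.6 = 0.8436 L/h
Css = rate / CL = 30.8 / 0.8436 ≈ 36.5 mg/L

36.5 mg/L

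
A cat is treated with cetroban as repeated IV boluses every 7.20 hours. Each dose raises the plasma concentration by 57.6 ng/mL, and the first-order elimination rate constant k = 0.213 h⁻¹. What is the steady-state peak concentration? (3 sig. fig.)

Fraction remaining after one interval: e^(−kτ) = e^(−0.2130 × 7.20) = 0.2158
R = 1 / (1 − 0.2158) = 1.275
Css,max = 57.6 × 1.275 ≈ 73.4 ng/mL

73.4 ng/mL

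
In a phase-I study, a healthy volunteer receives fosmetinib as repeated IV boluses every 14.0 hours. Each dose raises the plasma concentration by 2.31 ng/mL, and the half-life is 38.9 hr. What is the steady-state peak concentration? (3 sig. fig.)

k = ln 2 / 38.9 = 0.01782 hr⁻¹
Fraction remaining after one interval: e^(−kτ) = e^(−0.01782 × 14.0) = 0.7792
R = 1 / (1 − 0.7792) = 4.529
Css,max = 2.31 × 4.529 ≈ 10.5 ng/mL

10.5 ng/mL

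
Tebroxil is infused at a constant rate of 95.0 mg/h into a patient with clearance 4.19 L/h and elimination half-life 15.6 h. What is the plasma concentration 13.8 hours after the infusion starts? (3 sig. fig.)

Css = rate / CL = 95.0 / 4.19 = 22.67 µg/mL
k = ln 2 / 15.6 = 0.04443 h⁻¹
C(t) = Css (1 − e^(−kt)) = 22.67 × (1 − e^(−0.6132)) = 22.67 × 0.4584 ≈ 10.4 µg/mL

10.4 µg/mL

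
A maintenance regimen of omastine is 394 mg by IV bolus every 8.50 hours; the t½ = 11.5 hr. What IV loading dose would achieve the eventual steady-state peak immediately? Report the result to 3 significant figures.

983 mg

k = ln 2 / 11.5 = 0.06027 hr⁻¹
Accumulation ratio R = 1 / (1 − e^(−kτ)) = 1 / (1 − e^(−0.06027×8.50)) = 1 / (1 − 0.5991) = 2.494
Loading dose = maintenance dose × R = 394 × 2.494 ≈ 983 mg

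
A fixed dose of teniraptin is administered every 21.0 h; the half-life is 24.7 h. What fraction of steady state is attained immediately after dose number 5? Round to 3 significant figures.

k = ln 2 / 24.7 = 0.02806 h⁻¹
f_n = 1 − e^(−nkτ) = 1 − e^(−5 × 0.02806 × 21.0) = 1 − e^(−2.947) = 1 − 0.05252 ≈ 0.947

0.947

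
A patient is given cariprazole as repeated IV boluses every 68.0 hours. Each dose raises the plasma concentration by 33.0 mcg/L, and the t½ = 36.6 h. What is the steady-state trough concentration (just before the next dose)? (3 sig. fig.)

k = ln 2 / 36.6 = 0.01894 h⁻¹
Fraction remaining after one interval: e^(−kτ) = e^(−0.01894 × 68.0) = 0.2759
R = 1 / (1 − 0.2759) = 1.381
Css,max = 33.0 × 1.381 = 45.57 mcg/L
Css,min = Css,max × e^(−kτ) = 45.57 × 0.2759 ≈ 12.6 mcg/L

12.6 mcg/L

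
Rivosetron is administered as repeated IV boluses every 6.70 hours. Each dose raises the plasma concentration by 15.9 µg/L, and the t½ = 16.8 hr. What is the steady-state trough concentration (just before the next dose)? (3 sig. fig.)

49.9 µg/L

k = ln 2 / 16.8 = 0.04126 hr⁻¹
Fraction remaining after one interval: e^(−kτ) = e^(−0.04126 × 6.70) = 0.7585
R = 1 / (1 − 0.7585) = 4.141
Css,max = 15.9 × 4.141 = 65.83 µg/L
Css,min = Css,max × e^(−kτ) = 65.83 × 0.7585 ≈ 49.9 µg/L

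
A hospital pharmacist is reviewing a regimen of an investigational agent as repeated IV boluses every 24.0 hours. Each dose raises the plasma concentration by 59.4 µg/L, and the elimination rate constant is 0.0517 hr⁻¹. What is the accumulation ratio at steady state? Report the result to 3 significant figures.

1.41

Fraction remaining after one interval: e^(−kτ) = e^(−0.05170 × 24.0) = 0.2892
R = 1 / (1 − 0.2892) = 1 / 0.7108 ≈ 1.41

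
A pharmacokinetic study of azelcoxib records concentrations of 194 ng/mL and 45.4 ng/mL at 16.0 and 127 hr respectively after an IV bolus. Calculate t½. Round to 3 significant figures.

k = ln(C₁/C₂) / (t₂ − t₁) = ln(194/45.4) / (127 − 16.0)
  = 1.452 / 111.0 = 0.01308 hr⁻¹
t½ = ln 2 / k = ln 2 / 0.01308 ≈ 53.0 hours

53.0 hours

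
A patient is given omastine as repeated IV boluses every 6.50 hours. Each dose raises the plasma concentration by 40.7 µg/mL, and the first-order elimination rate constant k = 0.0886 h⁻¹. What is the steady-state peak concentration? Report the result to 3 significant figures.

Fraction remaining after one interval: e^(−kτ) = e^(−0.08860 × 6.50) = 0.5622
R = 1 / (1 − 0.5622) = 2.284
Css,max = 40.7 × 2.284 ≈ 93.0 µg/mL

93.0 µg/mL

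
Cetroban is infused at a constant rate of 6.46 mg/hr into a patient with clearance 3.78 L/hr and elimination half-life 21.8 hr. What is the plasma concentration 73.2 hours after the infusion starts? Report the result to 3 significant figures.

Css = rate / CL = 6.46 / 3.78 = 1.709 mg/L
k = ln 2 / 21.8 = 0.03180 hr⁻¹
C(t) = Css (1 − e^(−kt)) = 1.709 × (1 − e^(−2.327)) = 1.709 × 0.9025 ≈ 1.54 mg/L

1.54 mg/L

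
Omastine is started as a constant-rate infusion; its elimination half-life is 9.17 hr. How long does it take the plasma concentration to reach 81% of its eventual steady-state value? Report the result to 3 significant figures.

k = ln 2 / 9.17 = 0.07559 hr⁻¹
f = 1 − e^(−kt)  ⇒  t = −ln(1 − f) / k
t = −ln(1 − 0.81) / 0.07559 = 1.661 / 0.07559 ≈ 22.0 hours

22.0 hours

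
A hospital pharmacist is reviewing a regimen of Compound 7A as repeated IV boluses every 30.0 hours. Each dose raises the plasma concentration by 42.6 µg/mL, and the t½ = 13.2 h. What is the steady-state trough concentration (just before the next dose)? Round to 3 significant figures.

11.1 µg/mL

k = ln 2 / 13.2 = 0.05251 h⁻¹
Fraction remaining after one interval: e^(−kτ) = e^(−0.05251 × 30.0) = 0.2069
R = 1 / (1 − 0.2069) = 1.261
Css,max = 42.6 × 1.261 = 53.72 µg/mL
Css,min = Css,max × e^(−kτ) = 53.72 × 0.2069 ≈ 11.1 µg/mL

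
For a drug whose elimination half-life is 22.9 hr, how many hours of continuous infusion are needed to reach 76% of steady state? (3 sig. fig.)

47.1 hours

k = ln 2 / 22.9 = 0.03027 hr⁻¹
f = 1 − e^(−kt)  ⇒  t = −ln(1 − f) / k
t = −ln(1 − 0.76) / 0.03027 = 1.427 / 0.03027 ≈ 47.1 hours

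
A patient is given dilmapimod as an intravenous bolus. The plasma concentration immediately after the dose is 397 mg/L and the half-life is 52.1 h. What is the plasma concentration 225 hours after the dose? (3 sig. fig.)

19.9 mg/L

k = ln 2 / 52.1 = 0.01330 h⁻¹
C(t) = C₀ e^(−kt) = 397 × e^(−0.01330 × 225) = 397 × e^(−2.993) = 397 × 0.05011 ≈ 19.9 mg/L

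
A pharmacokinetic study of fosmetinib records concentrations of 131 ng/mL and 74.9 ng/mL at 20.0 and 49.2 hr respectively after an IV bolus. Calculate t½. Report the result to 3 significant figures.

k = ln(C₁/C₂) / (t₂ − t₁) = ln(131/74.9) / (49.2 − 20.0)
  = 0.5590 / 29.20 = 0.01915 hr⁻¹
t½ = ln 2 / k = ln 2 / 0.01915 ≈ 36.2 hours

36.2 hours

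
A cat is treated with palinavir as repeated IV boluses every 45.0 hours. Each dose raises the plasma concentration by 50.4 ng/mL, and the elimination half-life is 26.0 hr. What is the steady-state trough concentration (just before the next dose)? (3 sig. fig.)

21.7 ng/mL

k = ln 2 / 26.0 = 0.02666 hr⁻¹
Fraction remaining after one interval: e^(−kτ) = e^(−0.02666 × 45.0) = 0.3013
R = 1 / (1 − 0.3013) = 1.431
Css,max = 50.4 × 1.431 = 72.13 ng/mL
Css,min = Css,max × e^(−kτ) = 72.13 × 0.3013 ≈ 21.7 ng/mL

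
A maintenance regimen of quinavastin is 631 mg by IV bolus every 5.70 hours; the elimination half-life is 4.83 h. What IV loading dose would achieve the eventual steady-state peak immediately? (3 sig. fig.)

1130 mg

k = ln 2 / 4.83 = 0.1435 h⁻¹
Accumulation ratio R = 1 / (1 − e^(−kτ)) = 1 / (1 − e^(−0.1435×5.70)) = 1 / (1 − 0.4413) = 1.790
Loading dose = maintenance dose × R = 631 × 1.790 ≈ 1130 mg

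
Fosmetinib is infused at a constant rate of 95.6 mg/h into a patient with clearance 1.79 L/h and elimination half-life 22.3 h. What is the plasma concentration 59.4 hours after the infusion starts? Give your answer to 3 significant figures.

Css = rate / CL = 95.6 / 1.79 = 53.41 µg/mL
k = ln 2 / 22.3 = 0.03108 h⁻¹
C(t) = Css (1 − e^(−kt)) = 53.41 × (1 − e^(−1.846)) = 53.41 × 0.8422 ≈ 45.0 µg/mL

45.0 µg/mL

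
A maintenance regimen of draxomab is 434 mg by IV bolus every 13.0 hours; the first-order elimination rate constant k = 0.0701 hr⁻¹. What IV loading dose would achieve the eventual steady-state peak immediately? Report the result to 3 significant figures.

Accumulation ratio R = 1 / (1 − e^(−kτ)) = 1 / (1 − e^(−0.07010×13.0)) = 1 / (1 − 0.4020) = 1.672
Loading dose = maintenance dose × R = 434 × 1.672 ≈ 726 mg

726 mg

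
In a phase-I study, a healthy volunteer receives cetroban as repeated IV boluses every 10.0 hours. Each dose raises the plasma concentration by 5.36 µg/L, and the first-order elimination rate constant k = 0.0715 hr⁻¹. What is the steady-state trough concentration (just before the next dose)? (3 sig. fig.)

Fraction remaining after one interval: e^(−kτ) = e^(−0.07150 × 10.0) = 0.4892
R = 1 / (1 − 0.4892) = 1.958
Css,max = 5.36 × 1.958 = 10.49 µg/L
Css,min = Css,max × e^(−kτ) = 10.49 × 0.4892 ≈ 5.13 µg/L

5.13 µg/L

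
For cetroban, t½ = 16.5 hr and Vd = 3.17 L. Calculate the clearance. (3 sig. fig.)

0.133 L/hr

k = ln 2 / t½ = ln 2 / 16.5 = 0.04201 hr⁻¹
CL = k · V = 0.04201 × 3.17 ≈ 0.133 L/hr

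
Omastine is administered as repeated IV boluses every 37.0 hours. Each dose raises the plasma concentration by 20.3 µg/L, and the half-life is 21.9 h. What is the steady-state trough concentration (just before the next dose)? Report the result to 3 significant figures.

9.12 µg/L

k = ln 2 / 21.9 = 0.03165 h⁻¹
Fraction remaining after one interval: e^(−kτ) = e^(−0.03165 × 37.0) = 0.3100
R = 1 / (1 − 0.3100) = 1.449
Css,max = 20.3 × 1.449 = 29.42 µg/L
Css,min = Css,max × e^(−kτ) = 29.42 × 0.3100 ≈ 9.12 µg/L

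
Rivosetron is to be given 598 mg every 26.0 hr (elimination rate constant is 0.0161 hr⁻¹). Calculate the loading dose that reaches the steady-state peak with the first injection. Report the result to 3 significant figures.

1750 mg

Accumulation ratio R = 1 / (1 − e^(−kτ)) = 1 / (1 − e^(−0.01610×26.0)) = 1 / (1 − 0.6580) = 2.924
Loading dose = maintenance dose × R = 598 × 2.924 ≈ 1750 mg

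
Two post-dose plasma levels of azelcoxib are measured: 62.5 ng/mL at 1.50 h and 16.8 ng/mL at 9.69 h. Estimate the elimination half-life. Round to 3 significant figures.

4.32 hours

k = ln(C₁/C₂) / (t₂ − t₁) = ln(62.5/16.8) / (9.69 − 1.50)
  = 1.314 / 8.190 = 0.1604 h⁻¹
t½ = ln 2 / k = ln 2 / 0.1604 ≈ 4.32 hours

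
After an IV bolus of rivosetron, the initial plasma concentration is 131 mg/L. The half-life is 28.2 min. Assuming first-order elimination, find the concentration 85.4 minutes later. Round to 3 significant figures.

k = ln 2 / 28.2 = 0.02458 min⁻¹
85.4 min is 3.028 half-lives, so C = 131 × (1/2)^3.028 = 131 × 0.1226 ≈ 16.1 mg/L

16.1 mg/L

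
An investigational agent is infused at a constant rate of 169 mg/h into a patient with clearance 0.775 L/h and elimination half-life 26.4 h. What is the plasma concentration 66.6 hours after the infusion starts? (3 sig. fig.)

Css = rate / CL = 169 / 0.775 = 218.1 µg/mL
k = ln 2 / 26.4 = 0.02626 h⁻¹
C(t) = Css (1 − e^(−kt)) = 218.1 × (1 − e^(−1.749)) = 218.1 × 0.8260 ≈ 180 µg/mL

180 µg/mL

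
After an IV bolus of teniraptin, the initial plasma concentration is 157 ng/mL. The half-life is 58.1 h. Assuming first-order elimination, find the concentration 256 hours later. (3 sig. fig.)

7.40 ng/mL

k = ln 2 / 58.1 = 0.01193 h⁻¹
256 h is 4.406 half-lives, so C = 157 × (1/2)^4.406 = 157 × 0.04716 ≈ 7.40 ng/mL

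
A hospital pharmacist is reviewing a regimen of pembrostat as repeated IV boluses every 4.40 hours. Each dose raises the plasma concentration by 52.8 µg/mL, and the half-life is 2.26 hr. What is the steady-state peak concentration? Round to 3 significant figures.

71.3 µg/mL

k = ln 2 / 2.26 = 0.3067 hr⁻¹
Fraction remaining after one interval: e^(−kτ) = e^(−0.3067 × 4.40) = 0.2594
R = 1 / (1 − 0.2594) = 1.350
Css,max = 52.8 × 1.350 ≈ 71.3 µg/mL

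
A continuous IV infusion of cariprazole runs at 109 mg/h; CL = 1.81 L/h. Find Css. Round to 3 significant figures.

60.2 µg/mL

Css = infusion rate / CL = 109 / 1.81 ≈ 60.2 µg/mL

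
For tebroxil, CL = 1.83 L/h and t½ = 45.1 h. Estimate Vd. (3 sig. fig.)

119 L

k = ln 2 / t½ = ln 2 / 45.1 = 0.01537 h⁻¹
V = CL / k = 1.83 / 0.01537 ≈ 119 L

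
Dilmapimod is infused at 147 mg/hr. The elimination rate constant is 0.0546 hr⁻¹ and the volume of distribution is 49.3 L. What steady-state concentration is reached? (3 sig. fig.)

54.6 mg/L

CL = k · V = 0.0546 × 49.3 = 2.692 L/hr
Css = rate / CL = 147 / 2.692 ≈ 54.6 mg/L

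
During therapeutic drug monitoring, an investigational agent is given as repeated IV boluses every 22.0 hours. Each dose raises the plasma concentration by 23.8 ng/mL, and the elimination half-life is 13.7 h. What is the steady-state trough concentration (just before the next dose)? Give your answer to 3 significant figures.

11.6 ng/mL

k = ln 2 / 13.7 = 0.05059 h⁻¹
Fraction remaining after one interval: e^(−kτ) = e^(−0.05059 × 22.0) = 0.3285
R = 1 / (1 − 0.3285) = 1.489
Css,max = 23.8 × 1.489 = 35.45 ng/mL
Css,min = Css,max × e^(−kτ) = 35.45 × 0.3285 ≈ 11.6 ng/mL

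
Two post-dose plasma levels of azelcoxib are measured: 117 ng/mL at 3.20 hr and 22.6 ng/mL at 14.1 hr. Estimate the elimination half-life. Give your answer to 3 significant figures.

4.60 hours

k = ln(C₁/C₂) / (t₂ − t₁) = ln(117/22.6) / (14.1 − 3.20)
  = 1.644 / 10.90 = 0.1508 hr⁻¹
t½ = ln 2 / k = ln 2 / 0.1508 ≈ 4.60 hours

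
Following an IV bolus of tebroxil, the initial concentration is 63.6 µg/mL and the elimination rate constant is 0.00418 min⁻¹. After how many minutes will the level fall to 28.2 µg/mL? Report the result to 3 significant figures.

C(t) = C₀ e^(−kt)  ⇒  t = ln(C₀/C) / k
t = ln(63.6/28.2) / 0.004180 = 0.8133 / 0.004180 ≈ 195 minutes

195 minutes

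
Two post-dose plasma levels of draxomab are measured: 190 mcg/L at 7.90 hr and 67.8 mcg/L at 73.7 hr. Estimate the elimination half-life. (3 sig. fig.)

44.3 hours

k = ln(C₁/C₂) / (t₂ − t₁) = ln(190/67.8) / (73.7 − 7.90)
  = 1.030 / 65.80 = 0.01566 hr⁻¹
t½ = ln 2 / k = ln 2 / 0.01566 ≈ 44.3 hours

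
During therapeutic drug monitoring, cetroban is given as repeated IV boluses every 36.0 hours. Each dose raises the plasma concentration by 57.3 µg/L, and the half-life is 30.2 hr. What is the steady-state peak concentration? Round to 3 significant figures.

k = ln 2 / 30.2 = 0.02295 hr⁻¹
Fraction remaining after one interval: e^(−kτ) = e^(−0.02295 × 36.0) = 0.4377
R = 1 / (1 − 0.4377) = 1.778
Css,max = 57.3 × 1.778 ≈ 102 µg/L

102 µg/L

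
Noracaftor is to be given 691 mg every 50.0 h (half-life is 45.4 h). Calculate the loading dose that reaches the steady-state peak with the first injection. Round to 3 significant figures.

k = ln 2 / 45.4 = 0.01527 h⁻¹
Accumulation ratio R = 1 / (1 − e^(−kτ)) = 1 / (1 − e^(−0.01527×50.0)) = 1 / (1 − 0.4661) = 1.873
Loading dose = maintenance dose × R = 691 × 1.873 ≈ 1290 mg

1290 mg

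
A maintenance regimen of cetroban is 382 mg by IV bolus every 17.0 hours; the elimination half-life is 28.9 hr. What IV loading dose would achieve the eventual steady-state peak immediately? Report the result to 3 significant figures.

k = ln 2 / 28.9 = 0.02398 hr⁻¹
Accumulation ratio R = 1 / (1 − e^(−kτ)) = 1 / (1 − e^(−0.02398×17.0)) = 1 / (1 − 0.6652) = 2.986
Loading dose = maintenance dose × R = 382 × 2.986 ≈ 1140 mg

1140 mg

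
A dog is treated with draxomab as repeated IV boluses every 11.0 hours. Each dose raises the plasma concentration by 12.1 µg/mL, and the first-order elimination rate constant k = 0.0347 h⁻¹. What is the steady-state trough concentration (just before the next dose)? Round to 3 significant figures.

26.0 µg/mL

Fraction remaining after one interval: e^(−kτ) = e^(−0.03470 × 11.0) = 0.6827
R = 1 / (1 − 0.6827) = 3.152
Css,max = 12.1 × 3.152 = 38.13 µg/mL
Css,min = Css,max × e^(−kτ) = 38.13 × 0.6827 ≈ 26.0 µg/mL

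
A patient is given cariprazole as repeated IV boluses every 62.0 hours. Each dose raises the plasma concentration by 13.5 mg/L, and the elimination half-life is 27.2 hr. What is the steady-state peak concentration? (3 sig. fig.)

k = ln 2 / 27.2 = 0.02548 hr⁻¹
Fraction remaining after one interval: e^(−kτ) = e^(−0.02548 × 62.0) = 0.2060
R = 1 / (1 − 0.2060) = 1.259
Css,max = 13.5 × 1.259 ≈ 17.0 mg/L

17.0 mg/L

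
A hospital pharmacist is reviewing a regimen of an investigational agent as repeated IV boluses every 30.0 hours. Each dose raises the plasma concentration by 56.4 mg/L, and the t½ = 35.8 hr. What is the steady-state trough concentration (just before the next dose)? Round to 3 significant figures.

k = ln 2 / 35.8 = 0.01936 hr⁻¹
Fraction remaining after one interval: e^(−kτ) = e^(−0.01936 × 30.0) = 0.5594
R = 1 / (1 − 0.5594) = 2.270
Css,max = 56.4 × 2.270 = 128.0 mg/L
Css,min = Css,max × e^(−kτ) = 128.0 × 0.5594 ≈ 71.6 mg/L

71.6 mg/L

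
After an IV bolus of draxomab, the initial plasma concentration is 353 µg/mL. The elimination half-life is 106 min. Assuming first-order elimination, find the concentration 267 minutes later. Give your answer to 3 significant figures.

61.6 µg/mL

k = ln 2 / 106 = 0.006539 min⁻¹
C(t) = C₀ e^(−kt) = 353 × e^(−0.006539 × 267) = 353 × e^(−1.746) = 353 × 0.1745 ≈ 61.6 µg/mL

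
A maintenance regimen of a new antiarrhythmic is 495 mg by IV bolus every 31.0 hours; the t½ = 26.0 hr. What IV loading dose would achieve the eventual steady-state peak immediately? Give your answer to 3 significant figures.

880 mg

k = ln 2 / 26.0 = 0.02666 hr⁻¹
Accumulation ratio R = 1 / (1 − e^(−kτ)) = 1 / (1 − e^(−0.02666×31.0)) = 1 / (1 − 0.4376) = 1.778
Loading dose = maintenance dose × R = 495 × 1.778 ≈ 880 mg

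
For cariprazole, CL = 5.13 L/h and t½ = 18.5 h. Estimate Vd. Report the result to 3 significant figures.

k = ln 2 / t½ = ln 2 / 18.5 = 0.03747 h⁻¹
V = CL / k = 5.13 / 0.03747 ≈ 137 L

137 L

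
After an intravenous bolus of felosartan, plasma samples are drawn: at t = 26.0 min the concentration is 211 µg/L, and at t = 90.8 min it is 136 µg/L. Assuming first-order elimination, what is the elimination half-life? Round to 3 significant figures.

k = ln(C₁/C₂) / (t₂ − t₁) = ln(211/136) / (90.8 − 26.0)
  = 0.4392 / 64.80 = 0.006778 min⁻¹
t½ = ln 2 / k = ln 2 / 0.006778 ≈ 102 minutes

102 minutes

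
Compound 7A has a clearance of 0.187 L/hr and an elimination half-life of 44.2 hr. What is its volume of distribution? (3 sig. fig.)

11.9 L

k = ln 2 / t½ = ln 2 / 44.2 = 0.01568 hr⁻¹
V = CL / k = 0.187 / 0.01568 ≈ 11.9 L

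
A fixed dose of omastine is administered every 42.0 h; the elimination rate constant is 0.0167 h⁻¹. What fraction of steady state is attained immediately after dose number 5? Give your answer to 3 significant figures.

f_n = 1 − e^(−nkτ) = 1 − e^(−5 × 0.01670 × 42.0) = 1 − e^(−3.507) = 1 − 0.02999 ≈ 0.970

0.970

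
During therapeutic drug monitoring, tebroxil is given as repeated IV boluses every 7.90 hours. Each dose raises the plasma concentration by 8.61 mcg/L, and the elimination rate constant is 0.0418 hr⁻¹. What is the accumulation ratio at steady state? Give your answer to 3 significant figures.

3.56

Fraction remaining after one interval: e^(−kτ) = e^(−0.04180 × 7.90) = 0.7188
R = 1 / (1 − 0.7188) = 1 / 0.2812 ≈ 3.56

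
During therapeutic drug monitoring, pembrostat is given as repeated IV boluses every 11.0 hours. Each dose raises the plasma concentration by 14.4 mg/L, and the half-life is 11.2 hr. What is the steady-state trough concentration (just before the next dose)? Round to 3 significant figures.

k = ln 2 / 11.2 = 0.06189 hr⁻¹
Fraction remaining after one interval: e^(−kτ) = e^(−0.06189 × 11.0) = 0.5062
R = 1 / (1 − 0.5062) = 2.025
Css,max = 14.4 × 2.025 = 29.16 mg/L
Css,min = Css,max × e^(−kτ) = 29.16 × 0.5062 ≈ 14.8 mg/L

14.8 mg/L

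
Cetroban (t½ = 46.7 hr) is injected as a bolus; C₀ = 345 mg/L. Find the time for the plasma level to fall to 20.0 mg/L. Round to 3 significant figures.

192 hours

k = ln 2 / 46.7 = 0.01484 hr⁻¹
C(t) = C₀ e^(−kt)  ⇒  t = ln(C₀/C) / k
t = ln(345/20.0) / 0.01484 = 2.848 / 0.01484 ≈ 192 hours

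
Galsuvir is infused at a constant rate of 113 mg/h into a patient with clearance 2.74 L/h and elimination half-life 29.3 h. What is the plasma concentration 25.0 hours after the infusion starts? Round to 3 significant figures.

18.4 mg/L

Css = rate / CL = 113 / 2.74 = 41.24 mg/L
k = ln 2 / 29.3 = 0.02366 h⁻¹
C(t) = Css (1 − e^(−kt)) = 41.24 × (1 − e^(−0.5914)) = 41.24 × 0.4465 ≈ 18.4 mg/L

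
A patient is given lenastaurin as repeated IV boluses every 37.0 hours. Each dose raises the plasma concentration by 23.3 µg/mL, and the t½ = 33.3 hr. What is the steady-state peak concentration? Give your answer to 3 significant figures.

43.4 µg/mL

k = ln 2 / 33.3 = 0.02082 hr⁻¹
Fraction remaining after one interval: e^(−kτ) = e^(−0.02082 × 37.0) = 0.4629
R = 1 / (1 − 0.4629) = 1.862
Css,max = 23.3 × 1.862 ≈ 43.4 µg/mL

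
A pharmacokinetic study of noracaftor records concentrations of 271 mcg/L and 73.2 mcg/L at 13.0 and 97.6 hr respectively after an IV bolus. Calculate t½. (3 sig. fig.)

k = ln(C₁/C₂) / (t₂ − t₁) = ln(271/73.2) / (97.6 − 13.0)
  = 1.309 / 84.60 = 0.01547 hr⁻¹
t½ = ln 2 / k = ln 2 / 0.01547 ≈ 44.8 hours

44.8 hours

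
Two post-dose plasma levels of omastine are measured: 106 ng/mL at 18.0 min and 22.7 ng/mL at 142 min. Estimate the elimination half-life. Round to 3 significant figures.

k = ln(C₁/C₂) / (t₂ − t₁) = ln(106/22.7) / (142 − 18.0)
  = 1.541 / 124.0 = 0.01243 min⁻¹
t½ = ln 2 / k = ln 2 / 0.01243 ≈ 55.8 minutes

55.8 minutes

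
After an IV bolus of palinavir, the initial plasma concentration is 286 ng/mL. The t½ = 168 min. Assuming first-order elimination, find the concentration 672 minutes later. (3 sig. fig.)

k = ln 2 / 168 = 0.004126 min⁻¹
C(t) = C₀ e^(−kt) = 286 × e^(−0.004126 × 672) = 286 × e^(−2.773) = 286 × 0.06250 ≈ 17.9 ng/mL

17.9 ng/mL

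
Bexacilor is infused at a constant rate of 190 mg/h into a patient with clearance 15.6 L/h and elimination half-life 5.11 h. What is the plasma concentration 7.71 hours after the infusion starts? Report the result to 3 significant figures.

Css = rate / CL = 190 / 15.6 = 12.18 mg/L
k = ln 2 / 5.11 = 0.1356 h⁻¹
C(t) = Css (1 − e^(−kt)) = 12.18 × (1 − e^(−1.046)) = 12.18 × 0.6486 ≈ 7.90 mg/L

7.90 mg/L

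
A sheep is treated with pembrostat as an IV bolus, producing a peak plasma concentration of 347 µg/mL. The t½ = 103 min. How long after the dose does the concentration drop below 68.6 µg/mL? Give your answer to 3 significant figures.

241 minutes

k = ln 2 / 103 = 0.006730 min⁻¹
C(t) = C₀ e^(−kt)  ⇒  t = ln(C₀/C) / k
t = ln(347/68.6) / 0.006730 = 1.621 / 0.006730 ≈ 241 minutes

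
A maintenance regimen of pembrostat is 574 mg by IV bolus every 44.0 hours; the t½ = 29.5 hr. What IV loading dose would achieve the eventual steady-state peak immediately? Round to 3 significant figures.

k = ln 2 / 29.5 = 0.02350 hr⁻¹
Accumulation ratio R = 1 / (1 − e^(−kτ)) = 1 / (1 − e^(−0.02350×44.0)) = 1 / (1 − 0.3556) = 1.552
Loading dose = maintenance dose × R = 574 × 1.552 ≈ 891 mg

891 mg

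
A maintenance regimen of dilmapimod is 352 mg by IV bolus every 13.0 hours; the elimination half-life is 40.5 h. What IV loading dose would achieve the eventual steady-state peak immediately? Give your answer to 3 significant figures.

k = ln 2 / 40.5 = 0.01711 h⁻¹
Accumulation ratio R = 1 / (1 − e^(−kτ)) = 1 / (1 − e^(−0.01711×13.0)) = 1 / (1 − 0.8005) = 5.013
Loading dose = maintenance dose × R = 352 × 5.013 ≈ 1760 mg

1760 mg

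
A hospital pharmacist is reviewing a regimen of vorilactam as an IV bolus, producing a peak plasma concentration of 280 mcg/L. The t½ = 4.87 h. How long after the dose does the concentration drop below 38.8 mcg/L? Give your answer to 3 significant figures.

k = ln 2 / 4.87 = 0.1423 h⁻¹
C(t) = C₀ e^(−kt)  ⇒  t = ln(C₀/C) / k
t = ln(280/38.8) / 0.1423 = 1.976 / 0.1423 ≈ 13.9 hours

13.9 hours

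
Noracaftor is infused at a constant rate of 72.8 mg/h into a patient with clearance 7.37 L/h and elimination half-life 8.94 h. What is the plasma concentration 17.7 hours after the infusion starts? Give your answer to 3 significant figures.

Css = rate / CL = 72.8 / 7.37 = 9.878 mg/L
k = ln 2 / 8.94 = 0.07753 h⁻¹
C(t) = Css (1 − e^(−kt)) = 9.878 × (1 − e^(−1.372)) = 9.878 × 0.7465 ≈ 7.37 mg/L

7.37 mg/L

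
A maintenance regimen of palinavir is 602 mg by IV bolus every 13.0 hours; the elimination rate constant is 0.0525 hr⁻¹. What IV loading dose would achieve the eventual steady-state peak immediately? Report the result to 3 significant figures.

Accumulation ratio R = 1 / (1 − e^(−kτ)) = 1 / (1 − e^(−0.05250×13.0)) = 1 / (1 − 0.5054) = 2.022
Loading dose = maintenance dose × R = 602 × 2.022 ≈ 1220 mg

1220 mg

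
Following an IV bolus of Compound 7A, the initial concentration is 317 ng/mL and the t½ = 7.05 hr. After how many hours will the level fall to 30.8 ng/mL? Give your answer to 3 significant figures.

k = ln 2 / 7.05 = 0.09832 hr⁻¹
C(t) = C₀ e^(−kt)  ⇒  t = ln(C₀/C) / k
t = ln(317/30.8) / 0.09832 = 2.331 / 0.09832 ≈ 23.7 hours

23.7 hours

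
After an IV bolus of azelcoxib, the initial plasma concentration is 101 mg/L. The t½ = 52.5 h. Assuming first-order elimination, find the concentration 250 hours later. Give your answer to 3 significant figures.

k = ln 2 / 52.5 = 0.01320 h⁻¹
250 h is 4.762 half-lives, so C = 101 × (1/2)^4.762 = 101 × 0.03686 ≈ 3.72 mg/L

3.72 mg/L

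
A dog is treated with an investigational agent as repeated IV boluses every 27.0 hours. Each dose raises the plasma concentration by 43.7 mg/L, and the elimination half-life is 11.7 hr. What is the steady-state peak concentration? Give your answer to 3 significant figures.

54.8 mg/L

k = ln 2 / 11.7 = 0.05924 hr⁻¹
Fraction remaining after one interval: e^(−kτ) = e^(−0.05924 × 27.0) = 0.2020
R = 1 / (1 − 0.2020) = 1.253
Css,max = 43.7 × 1.253 ≈ 54.8 mg/L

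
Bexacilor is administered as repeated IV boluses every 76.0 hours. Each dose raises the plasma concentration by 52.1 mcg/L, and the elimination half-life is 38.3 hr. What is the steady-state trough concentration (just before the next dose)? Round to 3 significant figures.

17.6 mcg/L

k = ln 2 / 38.3 = 0.01810 hr⁻¹
Fraction remaining after one interval: e^(−kτ) = e^(−0.01810 × 76.0) = 0.2527
R = 1 / (1 − 0.2527) = 1.338
Css,max = 52.1 × 1.338 = 69.72 mcg/L
Css,min = Css,max × e^(−kτ) = 69.72 × 0.2527 ≈ 17.6 mcg/L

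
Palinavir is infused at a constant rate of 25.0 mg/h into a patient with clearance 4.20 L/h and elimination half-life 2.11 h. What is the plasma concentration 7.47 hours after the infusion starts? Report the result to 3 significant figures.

Css = rate / CL = 25.0 / 4.20 = 5.952 mg/L
k = ln 2 / 2.11 = 0.3285 h⁻¹
C(t) = Css (1 − e^(−kt)) = 5.952 × (1 − e^(−2.454)) = 5.952 × 0.9140 ≈ 5.44 mg/L

5.44 mg/L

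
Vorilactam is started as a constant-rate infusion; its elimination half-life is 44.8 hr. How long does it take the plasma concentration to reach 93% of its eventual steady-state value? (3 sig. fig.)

k = ln 2 / 44.8 = 0.01547 hr⁻¹
f = 1 − e^(−kt)  ⇒  t = −ln(1 − f) / k
t = −ln(1 − 0.93) / 0.01547 = 2.659 / 0.01547 ≈ 172 hours

172 hours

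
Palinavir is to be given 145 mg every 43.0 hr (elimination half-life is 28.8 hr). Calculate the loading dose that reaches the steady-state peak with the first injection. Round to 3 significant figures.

k = ln 2 / 28.8 = 0.02407 hr⁻¹
Accumulation ratio R = 1 / (1 − e^(−kτ)) = 1 / (1 − e^(−0.02407×43.0)) = 1 / (1 − 0.3553) = 1.551
Loading dose = maintenance dose × R = 145 × 1.551 ≈ 225 mg

225 mg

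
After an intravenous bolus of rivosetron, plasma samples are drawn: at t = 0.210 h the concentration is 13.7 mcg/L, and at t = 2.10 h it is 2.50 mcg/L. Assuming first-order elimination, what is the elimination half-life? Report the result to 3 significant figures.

k = ln(C₁/C₂) / (t₂ − t₁) = ln(13.7/2.50) / (2.10 − 0.210)
  = 1.701 / 1.890 = 0.9001 h⁻¹
t½ = ln 2 / k = ln 2 / 0.9001 ≈ 0.770 hours

0.770 hours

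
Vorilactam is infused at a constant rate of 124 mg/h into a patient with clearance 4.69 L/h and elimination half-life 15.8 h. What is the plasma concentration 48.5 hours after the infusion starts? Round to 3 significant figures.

Css = rate / CL = 124 / 4.69 = 26.44 µg/mL
k = ln 2 / 15.8 = 0.04387 h⁻¹
C(t) = Css (1 − e^(−kt)) = 26.44 × (1 − e^(−2.128)) = 26.44 × 0.8809 ≈ 23.3 µg/mL

23.3 µg/mL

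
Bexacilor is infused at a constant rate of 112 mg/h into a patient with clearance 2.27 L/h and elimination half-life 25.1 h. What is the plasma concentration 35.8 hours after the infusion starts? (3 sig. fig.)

Css = rate / CL = 112 / 2.27 = 49.34 µg/mL
k = ln 2 / 25.1 = 0.02762 h⁻¹
C(t) = Css (1 − e^(−kt)) = 49.34 × (1 − e^(−0.9886)) = 49.34 × 0.6279 ≈ 31.0 µg/mL

31.0 µg/mL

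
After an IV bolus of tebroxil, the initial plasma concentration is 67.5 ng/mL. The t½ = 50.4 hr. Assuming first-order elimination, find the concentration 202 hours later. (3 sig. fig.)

4.20 ng/mL

k = ln 2 / 50.4 = 0.01375 hr⁻¹
C(t) = C₀ e^(−kt) = 67.5 × e^(−0.01375 × 202) = 67.5 × e^(−2.778) = 67.5 × 0.06216 ≈ 4.20 ng/mL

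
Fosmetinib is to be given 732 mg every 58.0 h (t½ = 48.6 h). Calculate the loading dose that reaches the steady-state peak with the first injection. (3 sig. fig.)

1300 mg

k = ln 2 / 48.6 = 0.01426 h⁻¹
Accumulation ratio R = 1 / (1 − e^(−kτ)) = 1 / (1 − e^(−0.01426×58.0)) = 1 / (1 − 0.4373) = 1.777
Loading dose = maintenance dose × R = 732 × 1.777 ≈ 1300 mg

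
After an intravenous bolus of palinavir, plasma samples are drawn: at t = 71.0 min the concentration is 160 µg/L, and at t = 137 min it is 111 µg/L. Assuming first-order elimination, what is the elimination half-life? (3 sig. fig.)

k = ln(C₁/C₂) / (t₂ − t₁) = ln(160/111) / (137 − 71.0)
  = 0.3656 / 66.00 = 0.005540 min⁻¹
t½ = ln 2 / k = ln 2 / 0.005540 ≈ 125 minutes

125 minutes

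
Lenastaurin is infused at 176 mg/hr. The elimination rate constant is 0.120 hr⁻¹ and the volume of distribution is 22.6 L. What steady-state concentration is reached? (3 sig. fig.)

64.9 µg/mL

CL = k · V = 0.120 × 22.6 = 2.712 L/hr
Css = rate / CL = 176 / 2.712 ≈ 64.9 µg/mL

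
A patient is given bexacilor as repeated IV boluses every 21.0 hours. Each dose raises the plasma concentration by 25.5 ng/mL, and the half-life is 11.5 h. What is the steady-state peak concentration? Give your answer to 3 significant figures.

k = ln 2 / 11.5 = 0.06027 h⁻¹
Fraction remaining after one interval: e^(−kτ) = e^(−0.06027 × 21.0) = 0.2820
R = 1 / (1 − 0.2820) = 1.393
Css,max = 25.5 × 1.393 ≈ 35.5 ng/mL

35.5 ng/mL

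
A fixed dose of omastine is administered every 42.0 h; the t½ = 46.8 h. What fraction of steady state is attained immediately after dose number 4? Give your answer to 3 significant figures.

k = ln 2 / 46.8 = 0.01481 h⁻¹
f_n = 1 − e^(−nkτ) = 1 − e^(−4 × 0.01481 × 42.0) = 1 − e^(−2.488) = 1 − 0.08306 ≈ 0.917

0.917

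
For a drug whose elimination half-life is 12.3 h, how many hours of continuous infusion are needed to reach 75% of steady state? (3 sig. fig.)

k = ln 2 / 12.3 = 0.05635 h⁻¹
f = 1 − e^(−kt)  ⇒  t = −ln(1 − f) / k
t = −ln(1 − 0.75) / 0.05635 = 1.386 / 0.05635 ≈ 24.6 hours

24.6 hours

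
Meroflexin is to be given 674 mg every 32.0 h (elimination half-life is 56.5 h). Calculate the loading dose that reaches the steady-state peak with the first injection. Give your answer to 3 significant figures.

2080 mg

k = ln 2 / 56.5 = 0.01227 h⁻¹
Accumulation ratio R = 1 / (1 − e^(−kτ)) = 1 / (1 − e^(−0.01227×32.0)) = 1 / (1 − 0.6753) = 3.080
Loading dose = maintenance dose × R = 674 × 3.080 ≈ 2080 mg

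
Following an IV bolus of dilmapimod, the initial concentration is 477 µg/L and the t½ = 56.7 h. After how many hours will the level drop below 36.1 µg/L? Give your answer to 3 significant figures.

k = ln 2 / 56.7 = 0.01222 h⁻¹
C(t) = C₀ e^(−kt)  ⇒  t = ln(C₀/C) / k
t = ln(477/36.1) / 0.01222 = 2.581 / 0.01222 ≈ 211 hours

211 hours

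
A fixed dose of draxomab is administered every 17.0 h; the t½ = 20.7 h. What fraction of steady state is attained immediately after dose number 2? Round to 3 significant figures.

0.680

k = ln 2 / 20.7 = 0.03349 h⁻¹
f_n = 1 − e^(−nkτ) = 1 − e^(−2 × 0.03349 × 17.0) = 1 − e^(−1.139) = 1 − 0.3203 ≈ 0.680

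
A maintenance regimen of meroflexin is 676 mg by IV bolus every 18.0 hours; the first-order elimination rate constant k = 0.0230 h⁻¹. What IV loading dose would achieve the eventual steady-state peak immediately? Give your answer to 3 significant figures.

Accumulation ratio R = 1 / (1 − e^(−kτ)) = 1 / (1 − e^(−0.02300×18.0)) = 1 / (1 − 0.6610) = 2.950
Loading dose = maintenance dose × R = 676 × 2.950 ≈ 1990 mg

1990 mg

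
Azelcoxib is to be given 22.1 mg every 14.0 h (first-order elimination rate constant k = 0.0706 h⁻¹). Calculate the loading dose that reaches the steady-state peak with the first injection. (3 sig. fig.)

35.2 mg

Accumulation ratio R = 1 / (1 − e^(−kτ)) = 1 / (1 − e^(−0.07060×14.0)) = 1 / (1 − 0.3722) = 1.593
Loading dose = maintenance dose × R = 22.1 × 1.593 ≈ 35.2 mg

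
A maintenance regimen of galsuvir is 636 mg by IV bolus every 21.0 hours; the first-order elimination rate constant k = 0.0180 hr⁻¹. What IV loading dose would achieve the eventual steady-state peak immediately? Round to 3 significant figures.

Accumulation ratio R = 1 / (1 − e^(−kτ)) = 1 / (1 − e^(−0.01800×21.0)) = 1 / (1 − 0.6852) = 3.177
Loading dose = maintenance dose × R = 636 × 3.177 ≈ 2020 mg

2020 mg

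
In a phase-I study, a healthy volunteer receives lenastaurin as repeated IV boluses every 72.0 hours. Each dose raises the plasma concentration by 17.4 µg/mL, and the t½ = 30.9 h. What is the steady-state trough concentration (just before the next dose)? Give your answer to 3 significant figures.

k = ln 2 / 30.9 = 0.02243 h⁻¹
Fraction remaining after one interval: e^(−kτ) = e^(−0.02243 × 72.0) = 0.1989
R = 1 / (1 − 0.1989) = 1.248
Css,max = 17.4 × 1.248 = 21.72 µg/mL
Css,min = Css,max × e^(−kτ) = 21.72 × 0.1989 ≈ 4.32 µg/mL

4.32 µg/mL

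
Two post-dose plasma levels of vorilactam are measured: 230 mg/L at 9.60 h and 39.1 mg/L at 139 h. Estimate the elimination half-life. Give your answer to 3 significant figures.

50.6 hours

k = ln(C₁/C₂) / (t₂ − t₁) = ln(230/39.1) / (139 − 9.60)
  = 1.772 / 129.4 = 0.01369 h⁻¹
t½ = ln 2 / k = ln 2 / 0.01369 ≈ 50.6 hours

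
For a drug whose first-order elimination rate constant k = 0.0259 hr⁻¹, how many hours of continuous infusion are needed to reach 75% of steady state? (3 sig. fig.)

53.5 hours

f = 1 − e^(−kt)  ⇒  t = −ln(1 − f) / k
t = −ln(1 − 0.75) / 0.02590 = 1.386 / 0.02590 ≈ 53.5 hours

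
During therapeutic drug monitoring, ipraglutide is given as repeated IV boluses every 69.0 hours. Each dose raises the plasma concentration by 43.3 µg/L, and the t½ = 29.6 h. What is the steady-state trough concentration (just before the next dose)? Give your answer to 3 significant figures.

10.7 µg/L

k = ln 2 / 29.6 = 0.02342 h⁻¹
Fraction remaining after one interval: e^(−kτ) = e^(−0.02342 × 69.0) = 0.1987
R = 1 / (1 − 0.1987) = 1.248
Css,max = 43.3 × 1.248 = 54.04 µg/L
Css,min = Css,max × e^(−kτ) = 54.04 × 0.1987 ≈ 10.7 µg/L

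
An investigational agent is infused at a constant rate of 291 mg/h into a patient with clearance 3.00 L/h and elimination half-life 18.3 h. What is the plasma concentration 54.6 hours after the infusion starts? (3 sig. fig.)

84.7 mg/L

Css = rate / CL = 291 / 3.00 = 97.00 mg/L
k = ln 2 / 18.3 = 0.03788 h⁻¹
C(t) = Css (1 − e^(−kt)) = 97.00 × (1 − e^(−2.068)) = 97.00 × 0.8736 ≈ 84.7 mg/L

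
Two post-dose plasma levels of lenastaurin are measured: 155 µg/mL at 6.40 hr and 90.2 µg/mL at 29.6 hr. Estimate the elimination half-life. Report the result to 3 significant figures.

k = ln(C₁/C₂) / (t₂ − t₁) = ln(155/90.2) / (29.6 − 6.40)
  = 0.5414 / 23.20 = 0.02334 hr⁻¹
t½ = ln 2 / k = ln 2 / 0.02334 ≈ 29.7 hours

29.7 hours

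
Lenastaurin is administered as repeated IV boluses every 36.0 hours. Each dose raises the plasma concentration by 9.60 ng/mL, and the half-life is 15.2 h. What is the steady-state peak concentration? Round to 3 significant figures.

11.9 ng/mL

k = ln 2 / 15.2 = 0.04560 h⁻¹
Fraction remaining after one interval: e^(−kτ) = e^(−0.04560 × 36.0) = 0.1937
R = 1 / (1 − 0.1937) = 1.240
Css,max = 9.60 × 1.240 ≈ 11.9 ng/mL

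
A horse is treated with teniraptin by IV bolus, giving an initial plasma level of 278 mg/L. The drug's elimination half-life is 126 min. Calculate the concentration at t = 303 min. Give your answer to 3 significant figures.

52.5 mg/L

k = ln 2 / 126 = 0.005501 min⁻¹
C(t) = C₀ e^(−kt) = 278 × e^(−0.005501 × 303) = 278 × e^(−1.667) = 278 × 0.1888 ≈ 52.5 mg/L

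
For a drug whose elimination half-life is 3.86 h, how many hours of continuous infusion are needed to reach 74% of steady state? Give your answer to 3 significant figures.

7.50 hours

k = ln 2 / 3.86 = 0.1796 h⁻¹
f = 1 − e^(−kt)  ⇒  t = −ln(1 − f) / k
t = −ln(1 − 0.74) / 0.1796 = 1.347 / 0.1796 ≈ 7.50 hours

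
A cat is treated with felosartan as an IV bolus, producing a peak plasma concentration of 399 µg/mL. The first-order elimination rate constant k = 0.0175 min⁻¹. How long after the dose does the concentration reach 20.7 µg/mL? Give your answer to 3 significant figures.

169 minutes

C(t) = C₀ e^(−kt)  ⇒  t = ln(C₀/C) / k
t = ln(399/20.7) / 0.01750 = 2.959 / 0.01750 ≈ 169 minutes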